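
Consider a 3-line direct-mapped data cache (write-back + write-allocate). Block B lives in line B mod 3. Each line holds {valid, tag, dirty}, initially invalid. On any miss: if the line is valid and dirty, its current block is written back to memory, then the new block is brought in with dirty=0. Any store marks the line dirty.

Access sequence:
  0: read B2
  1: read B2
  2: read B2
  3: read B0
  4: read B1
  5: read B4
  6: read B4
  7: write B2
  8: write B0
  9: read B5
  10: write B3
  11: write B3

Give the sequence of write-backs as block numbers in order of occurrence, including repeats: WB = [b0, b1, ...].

WB = [2, 0]

0: R B2 -> L2 miss  d=-]
1: R B2 -> L2 hit  d=-]
2: R B2 -> L2 hit  d=-]
3: R B0 -> L0 miss  d=-]
4: R B1 -> L1 miss  d=-]
5: R B4 -> L1 miss  d=-]
6: R B4 -> L1 hit  d=-]
7: W B2 -> L2 hit  d=D]
8: W B0 -> L0 hit  d=D]
9: R B5 -> L2 miss wb->B2  d=-]
10: W B3 -> L0 miss wb->B0  d=D]
11: W B3 -> L0 hit  d=D]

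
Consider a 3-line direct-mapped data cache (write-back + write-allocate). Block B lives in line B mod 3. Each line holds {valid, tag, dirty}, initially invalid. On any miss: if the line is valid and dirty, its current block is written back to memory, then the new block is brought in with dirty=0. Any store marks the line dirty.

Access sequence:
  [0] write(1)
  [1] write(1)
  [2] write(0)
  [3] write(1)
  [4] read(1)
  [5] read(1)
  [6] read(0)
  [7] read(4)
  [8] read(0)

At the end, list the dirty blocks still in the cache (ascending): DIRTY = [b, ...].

  0 | W B1 → L1 miss [D]
  1 | W B1 → L1 hit [D]
  2 | W B0 → L0 miss [D]
  3 | W B1 → L1 hit [D]
  4 | R B1 → L1 hit [D]
  5 | R B1 → L1 hit [D]
  6 | R B0 → L0 hit [D]
  7 | R B4 → L1 miss wb→B1 [-]
  8 | R B0 → L0 hit [D]

DIRTY = [0]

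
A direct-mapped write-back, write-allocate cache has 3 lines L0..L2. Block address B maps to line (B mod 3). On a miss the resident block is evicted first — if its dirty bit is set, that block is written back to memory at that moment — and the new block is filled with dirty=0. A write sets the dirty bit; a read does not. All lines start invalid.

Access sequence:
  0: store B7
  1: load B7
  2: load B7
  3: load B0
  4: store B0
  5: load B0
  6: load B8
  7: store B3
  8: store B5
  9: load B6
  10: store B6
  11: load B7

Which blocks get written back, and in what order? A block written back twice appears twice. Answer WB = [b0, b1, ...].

WB = [0, 3]

  0 | W B7 → L1 miss [D]
  1 | R B7 → L1 hit [D]
  2 | R B7 → L1 hit [D]
  3 | R B0 → L0 miss [-]
  4 | W B0 → L0 hit [D]
  5 | R B0 → L0 hit [D]
  6 | R B8 → L2 miss [-]
  7 | W B3 → L0 miss wb→B0 [D]
  8 | W B5 → L2 miss [D]
  9 | R B6 → L0 miss wb→B3 [-]
  10 | W B6 → L0 hit [D]
  11 | R B7 → L1 hit [D]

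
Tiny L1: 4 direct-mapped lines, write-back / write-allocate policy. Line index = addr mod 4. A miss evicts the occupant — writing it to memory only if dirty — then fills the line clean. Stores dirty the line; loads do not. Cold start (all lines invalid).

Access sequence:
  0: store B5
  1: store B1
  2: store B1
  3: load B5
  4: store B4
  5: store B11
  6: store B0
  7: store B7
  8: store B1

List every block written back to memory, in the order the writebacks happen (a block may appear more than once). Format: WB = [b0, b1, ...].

WB = [5, 1, 4, 11]

0: W B5 → L1 miss [D]
1: W B1 → L1 miss wb→B5 [D]
2: W B1 → L1 hit [D]
3: R B5 → L1 miss wb→B1 [-]
4: W B4 → L0 miss [D]
5: W B11 → L3 miss [D]
6: W B0 → L0 miss wb→B4 [D]
7: W B7 → L3 miss wb→B11 [D]
8: W B1 → L1 miss [D]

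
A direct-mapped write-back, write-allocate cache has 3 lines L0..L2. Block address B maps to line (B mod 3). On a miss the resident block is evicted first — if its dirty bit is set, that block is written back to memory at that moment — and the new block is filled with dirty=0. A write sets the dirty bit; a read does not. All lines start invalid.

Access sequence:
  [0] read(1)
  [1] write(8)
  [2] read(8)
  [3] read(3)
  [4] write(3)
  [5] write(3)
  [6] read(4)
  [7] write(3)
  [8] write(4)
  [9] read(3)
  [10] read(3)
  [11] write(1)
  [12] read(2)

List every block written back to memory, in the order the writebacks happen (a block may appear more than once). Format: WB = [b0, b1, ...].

  0 | R B1 → L1 miss [-]
  1 | W B8 → L2 miss [D]
  2 | R B8 → L2 hit [D]
  3 | R B3 → L0 miss [-]
  4 | W B3 → L0 hit [D]
  5 | W B3 → L0 hit [D]
  6 | R B4 → L1 miss [-]
  7 | W B3 → L0 hit [D]
  8 | W B4 → L1 hit [D]
  9 | R B3 → L0 hit [D]
  10 | R B3 → L0 hit [D]
  11 | W B1 → L1 miss wb→B4 [D]
  12 | R B2 → L2 miss wb→B8 [-]

WB = [4, 8]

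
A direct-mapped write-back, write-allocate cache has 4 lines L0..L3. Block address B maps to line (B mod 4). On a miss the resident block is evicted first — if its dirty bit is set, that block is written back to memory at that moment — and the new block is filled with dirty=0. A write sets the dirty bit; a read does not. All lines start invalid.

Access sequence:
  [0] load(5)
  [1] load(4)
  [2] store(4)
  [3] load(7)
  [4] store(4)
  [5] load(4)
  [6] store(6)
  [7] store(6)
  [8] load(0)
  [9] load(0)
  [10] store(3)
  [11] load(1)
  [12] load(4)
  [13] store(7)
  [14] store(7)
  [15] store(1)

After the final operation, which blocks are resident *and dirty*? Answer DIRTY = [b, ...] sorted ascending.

DIRTY = [1, 6, 7]

0: R B5 → L1 miss [-]
1: R B4 → L0 miss [-]
2: W B4 → L0 hit [D]
3: R B7 → L3 miss [-]
4: W B4 → L0 hit [D]
5: R B4 → L0 hit [D]
6: W B6 → L2 miss [D]
7: W B6 → L2 hit [D]
8: R B0 → L0 miss wb→B4 [-]
9: R B0 → L0 hit [-]
10: W B3 → L3 miss [D]
11: R B1 → L1 miss [-]
12: R B4 → L0 miss [-]
13: W B7 → L3 miss wb→B3 [D]
14: W B7 → L3 hit [D]
15: W B1 → L1 hit [D]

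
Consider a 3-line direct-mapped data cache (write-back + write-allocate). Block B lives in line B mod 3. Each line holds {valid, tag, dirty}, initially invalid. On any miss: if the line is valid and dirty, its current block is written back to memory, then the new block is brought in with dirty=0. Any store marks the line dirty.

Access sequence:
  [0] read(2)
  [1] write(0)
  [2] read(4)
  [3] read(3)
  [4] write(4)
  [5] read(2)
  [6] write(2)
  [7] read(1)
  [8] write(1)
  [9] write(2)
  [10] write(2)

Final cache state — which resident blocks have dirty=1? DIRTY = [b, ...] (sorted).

  0 | R B2 → L2 miss [-]
  1 | W B0 → L0 miss [D]
  2 | R B4 → L1 miss [-]
  3 | R B3 → L0 miss wb→B0 [-]
  4 | W B4 → L1 hit [D]
  5 | R B2 → L2 hit [-]
  6 | W B2 → L2 hit [D]
  7 | R B1 → L1 miss wb→B4 [-]
  8 | W B1 → L1 hit [D]
  9 | W B2 → L2 hit [D]
  10 | W B2 → L2 hit [D]

DIRTY = [1, 2]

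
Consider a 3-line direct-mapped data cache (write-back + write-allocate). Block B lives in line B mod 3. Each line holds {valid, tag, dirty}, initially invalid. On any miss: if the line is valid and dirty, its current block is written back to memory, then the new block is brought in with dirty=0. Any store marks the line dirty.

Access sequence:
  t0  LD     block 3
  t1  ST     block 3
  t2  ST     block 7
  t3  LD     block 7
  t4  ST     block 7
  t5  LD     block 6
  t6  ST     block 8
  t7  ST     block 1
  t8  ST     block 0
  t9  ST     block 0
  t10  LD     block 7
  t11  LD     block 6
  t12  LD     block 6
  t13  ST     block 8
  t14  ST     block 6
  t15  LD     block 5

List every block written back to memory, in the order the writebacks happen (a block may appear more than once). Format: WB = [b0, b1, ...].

WB = [3, 7, 1, 0, 8]

0: R B3 → L0 miss [-]
1: W B3 → L0 hit [D]
2: W B7 → L1 miss [D]
3: R B7 → L1 hit [D]
4: W B7 → L1 hit [D]
5: R B6 → L0 miss wb→B3 [-]
6: W B8 → L2 miss [D]
7: W B1 → L1 miss wb→B7 [D]
8: W B0 → L0 miss [D]
9: W B0 → L0 hit [D]
10: R B7 → L1 miss wb→B1 [-]
11: R B6 → L0 miss wb→B0 [-]
12: R B6 → L0 hit [-]
13: W B8 → L2 hit [D]
14: W B6 → L0 hit [D]
15: R B5 → L2 miss wb→B8 [-]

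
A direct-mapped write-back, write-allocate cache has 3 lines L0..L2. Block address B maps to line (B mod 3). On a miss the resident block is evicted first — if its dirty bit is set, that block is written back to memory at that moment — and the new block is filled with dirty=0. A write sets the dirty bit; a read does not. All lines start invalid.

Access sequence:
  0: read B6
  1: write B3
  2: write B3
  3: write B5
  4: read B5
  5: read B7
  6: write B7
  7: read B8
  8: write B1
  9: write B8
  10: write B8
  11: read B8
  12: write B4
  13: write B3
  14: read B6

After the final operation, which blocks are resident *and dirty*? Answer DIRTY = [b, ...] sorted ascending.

  0 | R B6 → L0 miss [-]
  1 | W B3 → L0 miss [D]
  2 | W B3 → L0 hit [D]
  3 | W B5 → L2 miss [D]
  4 | R B5 → L2 hit [D]
  5 | R B7 → L1 miss [-]
  6 | W B7 → L1 hit [D]
  7 | R B8 → L2 miss wb→B5 [-]
  8 | W B1 → L1 miss wb→B7 [D]
  9 | W B8 → L2 hit [D]
  10 | W B8 → L2 hit [D]
  11 | R B8 → L2 hit [D]
  12 | W B4 → L1 miss wb→B1 [D]
  13 | W B3 → L0 hit [D]
  14 | R B6 → L0 miss wb→B3 [-]

DIRTY = [4, 8]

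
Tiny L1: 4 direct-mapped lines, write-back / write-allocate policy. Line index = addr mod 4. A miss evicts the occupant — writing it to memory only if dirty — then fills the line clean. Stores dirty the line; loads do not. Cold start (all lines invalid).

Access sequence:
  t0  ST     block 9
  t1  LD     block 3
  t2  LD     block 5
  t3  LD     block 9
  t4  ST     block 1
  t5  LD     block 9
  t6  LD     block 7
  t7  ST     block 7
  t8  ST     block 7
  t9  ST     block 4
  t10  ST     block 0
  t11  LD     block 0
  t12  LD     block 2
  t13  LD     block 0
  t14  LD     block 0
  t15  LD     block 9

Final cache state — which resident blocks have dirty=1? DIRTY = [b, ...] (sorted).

DIRTY = [0, 7]

0: W B9 -> L1 miss  d=D]
1: R B3 -> L3 miss  d=-]
2: R B5 -> L1 miss wb->B9  d=-]
3: R B9 -> L1 miss  d=-]
4: W B1 -> L1 miss  d=D]
5: R B9 -> L1 miss wb->B1  d=-]
6: R B7 -> L3 miss  d=-]
7: W B7 -> L3 hit  d=D]
8: W B7 -> L3 hit  d=D]
9: W B4 -> L0 miss  d=D]
10: W B0 -> L0 miss wb->B4  d=D]
11: R B0 -> L0 hit  d=D]
12: R B2 -> L2 miss  d=-]
13: R B0 -> L0 hit  d=D]
14: R B0 -> L0 hit  d=D]
15: R B9 -> L1 hit  d=-]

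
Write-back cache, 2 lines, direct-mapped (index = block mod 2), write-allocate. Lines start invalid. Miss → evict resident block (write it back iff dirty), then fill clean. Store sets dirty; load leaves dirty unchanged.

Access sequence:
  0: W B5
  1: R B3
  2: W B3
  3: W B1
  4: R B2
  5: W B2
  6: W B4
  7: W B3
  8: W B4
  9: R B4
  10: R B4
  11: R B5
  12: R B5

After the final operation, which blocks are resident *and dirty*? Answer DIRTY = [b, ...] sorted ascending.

DIRTY = [4]

0: W B5 → L1 miss [D]
1: R B3 → L1 miss wb→B5 [-]
2: W B3 → L1 hit [D]
3: W B1 → L1 miss wb→B3 [D]
4: R B2 → L0 miss [-]
5: W B2 → L0 hit [D]
6: W B4 → L0 miss wb→B2 [D]
7: W B3 → L1 miss wb→B1 [D]
8: W B4 → L0 hit [D]
9: R B4 → L0 hit [D]
10: R B4 → L0 hit [D]
11: R B5 → L1 miss wb→B3 [-]
12: R B5 → L1 hit [-]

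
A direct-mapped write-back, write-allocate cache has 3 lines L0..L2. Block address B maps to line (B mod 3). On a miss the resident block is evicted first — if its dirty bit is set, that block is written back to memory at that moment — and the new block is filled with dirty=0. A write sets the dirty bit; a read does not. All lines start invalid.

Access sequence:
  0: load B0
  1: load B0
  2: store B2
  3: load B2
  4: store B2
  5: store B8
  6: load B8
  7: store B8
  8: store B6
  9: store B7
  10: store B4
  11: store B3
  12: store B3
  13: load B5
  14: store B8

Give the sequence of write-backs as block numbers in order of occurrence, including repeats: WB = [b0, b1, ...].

0: R B0 → L0 miss [-]
1: R B0 → L0 hit [-]
2: W B2 → L2 miss [D]
3: R B2 → L2 hit [D]
4: W B2 → L2 hit [D]
5: W B8 → L2 miss wb→B2 [D]
6: R B8 → L2 hit [D]
7: W B8 → L2 hit [D]
8: W B6 → L0 miss [D]
9: W B7 → L1 miss [D]
10: W B4 → L1 miss wb→B7 [D]
11: W B3 → L0 miss wb→B6 [D]
12: W B3 → L0 hit [D]
13: R B5 → L2 miss wb→B8 [-]
14: W B8 → L2 miss [D]

WB = [2, 7, 6, 8]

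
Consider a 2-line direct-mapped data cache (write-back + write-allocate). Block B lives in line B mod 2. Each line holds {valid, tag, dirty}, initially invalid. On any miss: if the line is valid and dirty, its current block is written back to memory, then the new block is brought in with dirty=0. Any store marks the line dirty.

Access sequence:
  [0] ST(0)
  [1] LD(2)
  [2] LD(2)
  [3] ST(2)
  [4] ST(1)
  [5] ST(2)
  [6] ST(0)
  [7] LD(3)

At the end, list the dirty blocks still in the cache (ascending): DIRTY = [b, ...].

DIRTY = [0]

0: W B0 -> L0 miss  d=D]
1: R B2 -> L0 miss wb->B0  d=-]
2: R B2 -> L0 hit  d=-]
3: W B2 -> L0 hit  d=D]
4: W B1 -> L1 miss  d=D]
5: W B2 -> L0 hit  d=D]
6: W B0 -> L0 miss wb->B2  d=D]
7: R B3 -> L1 miss wb->B1  d=-]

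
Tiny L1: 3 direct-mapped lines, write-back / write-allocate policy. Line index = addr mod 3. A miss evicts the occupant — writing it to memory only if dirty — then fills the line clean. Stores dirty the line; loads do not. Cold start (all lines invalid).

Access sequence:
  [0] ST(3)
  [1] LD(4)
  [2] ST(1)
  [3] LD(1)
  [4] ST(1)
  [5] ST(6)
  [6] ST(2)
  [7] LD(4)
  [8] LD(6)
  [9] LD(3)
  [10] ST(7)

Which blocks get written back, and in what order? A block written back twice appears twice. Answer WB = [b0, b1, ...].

  0 | W B3 → L0 miss [D]
  1 | R B4 → L1 miss [-]
  2 | W B1 → L1 miss [D]
  3 | R B1 → L1 hit [D]
  4 | W B1 → L1 hit [D]
  5 | W B6 → L0 miss wb→B3 [D]
  6 | W B2 → L2 miss [D]
  7 | R B4 → L1 miss wb→B1 [-]
  8 | R B6 → L0 hit [D]
  9 | R B3 → L0 miss wb→B6 [-]
  10 | W B7 → L1 miss [D]

WB = [3, 1, 6]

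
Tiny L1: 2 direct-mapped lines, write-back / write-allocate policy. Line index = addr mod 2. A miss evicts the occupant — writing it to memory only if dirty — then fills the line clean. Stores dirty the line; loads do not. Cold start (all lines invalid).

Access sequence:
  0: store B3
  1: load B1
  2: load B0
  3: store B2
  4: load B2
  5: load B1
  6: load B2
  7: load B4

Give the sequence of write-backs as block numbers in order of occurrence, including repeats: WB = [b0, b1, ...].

WB = [3, 2]

0: W B3 → L1 miss [D]
1: R B1 → L1 miss wb→B3 [-]
2: R B0 → L0 miss [-]
3: W B2 → L0 miss [D]
4: R B2 → L0 hit [D]
5: R B1 → L1 hit [-]
6: R B2 → L0 hit [D]
7: R B4 → L0 miss wb→B2 [-]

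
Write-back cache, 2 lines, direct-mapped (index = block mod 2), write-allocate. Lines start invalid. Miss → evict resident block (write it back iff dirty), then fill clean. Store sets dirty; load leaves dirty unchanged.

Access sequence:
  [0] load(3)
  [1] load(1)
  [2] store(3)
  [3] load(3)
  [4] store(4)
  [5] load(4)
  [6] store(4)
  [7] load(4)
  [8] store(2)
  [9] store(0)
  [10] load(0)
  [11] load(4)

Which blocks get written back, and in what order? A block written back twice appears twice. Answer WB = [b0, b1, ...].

0: R B3 → L1 miss [-]
1: R B1 → L1 miss [-]
2: W B3 → L1 miss [D]
3: R B3 → L1 hit [D]
4: W B4 → L0 miss [D]
5: R B4 → L0 hit [D]
6: W B4 → L0 hit [D]
7: R B4 → L0 hit [D]
8: W B2 → L0 miss wb→B4 [D]
9: W B0 → L0 miss wb→B2 [D]
10: R B0 → L0 hit [D]
11: R B4 → L0 miss wb→B0 [-]

WB = [4, 2, 0]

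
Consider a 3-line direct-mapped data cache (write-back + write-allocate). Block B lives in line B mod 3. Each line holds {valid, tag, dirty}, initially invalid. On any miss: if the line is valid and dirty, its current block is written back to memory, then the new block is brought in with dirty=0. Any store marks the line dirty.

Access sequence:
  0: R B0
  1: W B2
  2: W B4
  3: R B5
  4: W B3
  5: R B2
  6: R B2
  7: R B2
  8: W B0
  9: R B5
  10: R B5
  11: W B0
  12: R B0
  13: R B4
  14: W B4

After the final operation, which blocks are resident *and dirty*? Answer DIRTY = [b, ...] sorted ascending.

DIRTY = [0, 4]

0: R B0 → L0 miss [-]
1: W B2 → L2 miss [D]
2: W B4 → L1 miss [D]
3: R B5 → L2 miss wb→B2 [-]
4: W B3 → L0 miss [D]
5: R B2 → L2 miss [-]
6: R B2 → L2 hit [-]
7: R B2 → L2 hit [-]
8: W B0 → L0 miss wb→B3 [D]
9: R B5 → L2 miss [-]
10: R B5 → L2 hit [-]
11: W B0 → L0 hit [D]
12: R B0 → L0 hit [D]
13: R B4 → L1 hit [D]
14: W B4 → L1 hit [D]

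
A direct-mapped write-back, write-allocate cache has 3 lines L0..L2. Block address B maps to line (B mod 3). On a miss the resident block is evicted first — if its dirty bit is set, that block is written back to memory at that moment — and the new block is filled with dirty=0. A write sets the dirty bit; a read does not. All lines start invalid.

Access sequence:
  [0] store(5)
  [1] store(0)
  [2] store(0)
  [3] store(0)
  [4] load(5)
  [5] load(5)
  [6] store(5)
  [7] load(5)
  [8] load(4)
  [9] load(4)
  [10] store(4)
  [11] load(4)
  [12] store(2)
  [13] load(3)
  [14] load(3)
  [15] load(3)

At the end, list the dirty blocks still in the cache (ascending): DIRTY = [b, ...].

  0 | W B5 → L2 miss [D]
  1 | W B0 → L0 miss [D]
  2 | W B0 → L0 hit [D]
  3 | W B0 → L0 hit [D]
  4 | R B5 → L2 hit [D]
  5 | R B5 → L2 hit [D]
  6 | W B5 → L2 hit [D]
  7 | R B5 → L2 hit [D]
  8 | R B4 → L1 miss [-]
  9 | R B4 → L1 hit [-]
  10 | W B4 → L1 hit [D]
  11 | R B4 → L1 hit [D]
  12 | W B2 → L2 miss wb→B5 [D]
  13 | R B3 → L0 miss wb→B0 [-]
  14 | R B3 → L0 hit [-]
  15 | R B3 → L0 hit [-]

DIRTY = [2, 4]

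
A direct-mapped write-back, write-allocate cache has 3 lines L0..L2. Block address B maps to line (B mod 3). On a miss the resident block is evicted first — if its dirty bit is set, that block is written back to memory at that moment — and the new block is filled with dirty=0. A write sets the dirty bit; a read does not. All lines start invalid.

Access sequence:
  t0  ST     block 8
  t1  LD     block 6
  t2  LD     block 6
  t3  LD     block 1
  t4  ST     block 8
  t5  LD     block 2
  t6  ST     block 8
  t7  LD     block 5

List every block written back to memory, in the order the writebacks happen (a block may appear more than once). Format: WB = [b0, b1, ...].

WB = [8, 8]

  0 | W B8 → L2 miss [D]
  1 | R B6 → L0 miss [-]
  2 | R B6 → L0 hit [-]
  3 | R B1 → L1 miss [-]
  4 | W B8 → L2 hit [D]
  5 | R B2 → L2 miss wb→B8 [-]
  6 | W B8 → L2 miss [D]
  7 | R B5 → L2 miss wb→B8 [-]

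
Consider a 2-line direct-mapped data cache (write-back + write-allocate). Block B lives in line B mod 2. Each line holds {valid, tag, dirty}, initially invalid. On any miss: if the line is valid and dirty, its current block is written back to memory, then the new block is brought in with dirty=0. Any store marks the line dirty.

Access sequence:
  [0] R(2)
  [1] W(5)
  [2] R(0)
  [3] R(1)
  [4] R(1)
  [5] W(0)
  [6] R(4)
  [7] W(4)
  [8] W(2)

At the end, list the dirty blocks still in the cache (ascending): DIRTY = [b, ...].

  0 | R B2 → L0 miss [-]
  1 | W B5 → L1 miss [D]
  2 | R B0 → L0 miss [-]
  3 | R B1 → L1 miss wb→B5 [-]
  4 | R B1 → L1 hit [-]
  5 | W B0 → L0 hit [D]
  6 | R B4 → L0 miss wb→B0 [-]
  7 | W B4 → L0 hit [D]
  8 | W B2 → L0 miss wb→B4 [D]

DIRTY = [2]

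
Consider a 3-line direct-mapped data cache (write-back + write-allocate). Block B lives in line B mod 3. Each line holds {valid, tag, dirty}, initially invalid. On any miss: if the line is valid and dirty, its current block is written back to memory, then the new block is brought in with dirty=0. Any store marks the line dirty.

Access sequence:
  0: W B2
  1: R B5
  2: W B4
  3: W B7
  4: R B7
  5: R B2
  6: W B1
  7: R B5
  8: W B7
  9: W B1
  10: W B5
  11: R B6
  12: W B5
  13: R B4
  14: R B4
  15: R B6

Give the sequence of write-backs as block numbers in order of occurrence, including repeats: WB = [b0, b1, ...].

  0 | W B2 → L2 miss [D]
  1 | R B5 → L2 miss wb→B2 [-]
  2 | W B4 → L1 miss [D]
  3 | W B7 → L1 miss wb→B4 [D]
  4 | R B7 → L1 hit [D]
  5 | R B2 → L2 miss [-]
  6 | W B1 → L1 miss wb→B7 [D]
  7 | R B5 → L2 miss [-]
  8 | W B7 → L1 miss wb→B1 [D]
  9 | W B1 → L1 miss wb→B7 [D]
  10 | W B5 → L2 hit [D]
  11 | R B6 → L0 miss [-]
  12 | W B5 → L2 hit [D]
  13 | R B4 → L1 miss wb→B1 [-]
  14 | R B4 → L1 hit [-]
  15 | R B6 → L0 hit [-]

WB = [2, 4, 7, 1, 7, 1]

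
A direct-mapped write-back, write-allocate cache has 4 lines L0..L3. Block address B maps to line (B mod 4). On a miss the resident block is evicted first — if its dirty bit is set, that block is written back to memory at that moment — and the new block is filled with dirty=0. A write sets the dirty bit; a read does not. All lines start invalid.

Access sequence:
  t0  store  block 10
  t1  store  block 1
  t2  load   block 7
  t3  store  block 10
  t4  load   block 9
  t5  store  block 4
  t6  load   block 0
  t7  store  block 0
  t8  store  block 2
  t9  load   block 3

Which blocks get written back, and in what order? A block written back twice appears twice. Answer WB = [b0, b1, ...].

WB = [1, 4, 10]

0: W B10 → L2 miss [D]
1: W B1 → L1 miss [D]
2: R B7 → L3 miss [-]
3: W B10 → L2 hit [D]
4: R B9 → L1 miss wb→B1 [-]
5: W B4 → L0 miss [D]
6: R B0 → L0 miss wb→B4 [-]
7: W B0 → L0 hit [D]
8: W B2 → L2 miss wb→B10 [D]
9: R B3 → L3 miss [-]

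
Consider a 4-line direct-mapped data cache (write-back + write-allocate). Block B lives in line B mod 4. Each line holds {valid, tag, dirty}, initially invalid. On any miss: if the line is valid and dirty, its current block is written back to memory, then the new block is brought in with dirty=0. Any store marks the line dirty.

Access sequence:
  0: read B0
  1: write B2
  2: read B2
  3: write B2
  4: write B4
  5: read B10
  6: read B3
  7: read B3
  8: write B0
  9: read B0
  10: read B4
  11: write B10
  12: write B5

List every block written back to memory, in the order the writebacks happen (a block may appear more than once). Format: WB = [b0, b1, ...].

0: R B0 → L0 miss [-]
1: W B2 → L2 miss [D]
2: R B2 → L2 hit [D]
3: W B2 → L2 hit [D]
4: W B4 → L0 miss [D]
5: R B10 → L2 miss wb→B2 [-]
6: R B3 → L3 miss [-]
7: R B3 → L3 hit [-]
8: W B0 → L0 miss wb→B4 [D]
9: R B0 → L0 hit [D]
10: R B4 → L0 miss wb→B0 [-]
11: W B10 → L2 hit [D]
12: W B5 → L1 miss [D]

WB = [2, 4, 0]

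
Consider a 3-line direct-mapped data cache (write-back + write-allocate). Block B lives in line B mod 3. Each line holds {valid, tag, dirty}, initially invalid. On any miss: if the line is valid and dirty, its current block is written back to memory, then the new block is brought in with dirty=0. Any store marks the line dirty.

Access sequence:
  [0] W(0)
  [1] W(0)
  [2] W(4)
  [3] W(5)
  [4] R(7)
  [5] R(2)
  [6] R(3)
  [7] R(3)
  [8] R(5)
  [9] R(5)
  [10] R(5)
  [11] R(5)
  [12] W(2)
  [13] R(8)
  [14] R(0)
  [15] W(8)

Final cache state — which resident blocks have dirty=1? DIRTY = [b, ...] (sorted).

DIRTY = [8]

0: W B0 -> L0 miss  d=D]
1: W B0 -> L0 hit  d=D]
2: W B4 -> L1 miss  d=D]
3: W B5 -> L2 miss  d=D]
4: R B7 -> L1 miss wb->B4  d=-]
5: R B2 -> L2 miss wb->B5  d=-]
6: R B3 -> L0 miss wb->B0  d=-]
7: R B3 -> L0 hit  d=-]
8: R B5 -> L2 miss  d=-]
9: R B5 -> L2 hit  d=-]
10: R B5 -> L2 hit  d=-]
11: R B5 -> L2 hit  d=-]
12: W B2 -> L2 miss  d=D]
13: R B8 -> L2 miss wb->B2  d=-]
14: R B0 -> L0 miss  d=-]
15: W B8 -> L2 hit  d=D]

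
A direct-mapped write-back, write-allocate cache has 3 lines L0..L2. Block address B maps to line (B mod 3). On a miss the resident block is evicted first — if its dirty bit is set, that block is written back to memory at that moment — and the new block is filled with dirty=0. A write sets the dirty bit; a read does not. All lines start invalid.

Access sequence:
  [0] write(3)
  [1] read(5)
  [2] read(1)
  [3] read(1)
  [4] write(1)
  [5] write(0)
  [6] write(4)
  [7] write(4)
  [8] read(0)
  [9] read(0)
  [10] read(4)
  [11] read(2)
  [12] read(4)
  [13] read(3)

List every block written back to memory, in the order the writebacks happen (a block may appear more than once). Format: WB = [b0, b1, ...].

0: W B3 -> L0 miss  d=D]
1: R B5 -> L2 miss  d=-]
2: R B1 -> L1 miss  d=-]
3: R B1 -> L1 hit  d=-]
4: W B1 -> L1 hit  d=D]
5: W B0 -> L0 miss wb->B3  d=D]
6: W B4 -> L1 miss wb->B1  d=D]
7: W B4 -> L1 hit  d=D]
8: R B0 -> L0 hit  d=D]
9: R B0 -> L0 hit  d=D]
10: R B4 -> L1 hit  d=D]
11: R B2 -> L2 miss  d=-]
12: R B4 -> L1 hit  d=D]
13: R B3 -> L0 miss wb->B0  d=-]

WB = [3, 1, 0]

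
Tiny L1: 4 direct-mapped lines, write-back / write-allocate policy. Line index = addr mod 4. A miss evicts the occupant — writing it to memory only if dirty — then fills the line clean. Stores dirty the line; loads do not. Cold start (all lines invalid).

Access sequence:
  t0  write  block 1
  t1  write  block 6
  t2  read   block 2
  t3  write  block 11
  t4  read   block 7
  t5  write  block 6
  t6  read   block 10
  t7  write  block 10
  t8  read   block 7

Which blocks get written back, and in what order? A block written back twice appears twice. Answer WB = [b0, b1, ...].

WB = [6, 11, 6]

  0 | W B1 → L1 miss [D]
  1 | W B6 → L2 miss [D]
  2 | R B2 → L2 miss wb→B6 [-]
  3 | W B11 → L3 miss [D]
  4 | R B7 → L3 miss wb→B11 [-]
  5 | W B6 → L2 miss [D]
  6 | R B10 → L2 miss wb→B6 [-]
  7 | W B10 → L2 hit [D]
  8 | R B7 → L3 hit [-]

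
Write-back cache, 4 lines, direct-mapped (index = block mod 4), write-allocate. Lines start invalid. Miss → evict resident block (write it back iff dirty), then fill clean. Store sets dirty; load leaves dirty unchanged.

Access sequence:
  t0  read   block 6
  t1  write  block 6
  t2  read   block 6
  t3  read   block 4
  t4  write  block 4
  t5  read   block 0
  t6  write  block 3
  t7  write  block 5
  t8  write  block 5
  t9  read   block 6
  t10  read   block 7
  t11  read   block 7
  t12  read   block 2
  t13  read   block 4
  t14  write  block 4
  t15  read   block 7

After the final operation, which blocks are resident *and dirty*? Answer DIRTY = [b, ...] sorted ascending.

DIRTY = [4, 5]

0: R B6 → L2 miss [-]
1: W B6 → L2 hit [D]
2: R B6 → L2 hit [D]
3: R B4 → L0 miss [-]
4: W B4 → L0 hit [D]
5: R B0 → L0 miss wb→B4 [-]
6: W B3 → L3 miss [D]
7: W B5 → L1 miss [D]
8: W B5 → L1 hit [D]
9: R B6 → L2 hit [D]
10: R B7 → L3 miss wb→B3 [-]
11: R B7 → L3 hit [-]
12: R B2 → L2 miss wb→B6 [-]
13: R B4 → L0 miss [-]
14: W B4 → L0 hit [D]
15: R B7 → L3 hit [-]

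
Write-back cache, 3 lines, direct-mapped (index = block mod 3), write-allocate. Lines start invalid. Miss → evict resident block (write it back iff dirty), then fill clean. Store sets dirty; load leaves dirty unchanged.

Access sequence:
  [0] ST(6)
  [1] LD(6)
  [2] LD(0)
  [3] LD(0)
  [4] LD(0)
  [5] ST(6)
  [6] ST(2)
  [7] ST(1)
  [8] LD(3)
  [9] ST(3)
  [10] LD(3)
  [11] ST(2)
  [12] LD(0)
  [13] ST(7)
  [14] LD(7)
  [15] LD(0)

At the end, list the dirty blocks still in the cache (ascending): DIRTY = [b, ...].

  0 | W B6 → L0 miss [D]
  1 | R B6 → L0 hit [D]
  2 | R B0 → L0 miss wb→B6 [-]
  3 | R B0 → L0 hit [-]
  4 | R B0 → L0 hit [-]
  5 | W B6 → L0 miss [D]
  6 | W B2 → L2 miss [D]
  7 | W B1 → L1 miss [D]
  8 | R B3 → L0 miss wb→B6 [-]
  9 | W B3 → L0 hit [D]
  10 | R B3 → L0 hit [D]
  11 | W B2 → L2 hit [D]
  12 | R B0 → L0 miss wb→B3 [-]
  13 | W B7 → L1 miss wb→B1 [D]
  14 | R B7 → L1 hit [D]
  15 | R B0 → L0 hit [-]

DIRTY = [2, 7]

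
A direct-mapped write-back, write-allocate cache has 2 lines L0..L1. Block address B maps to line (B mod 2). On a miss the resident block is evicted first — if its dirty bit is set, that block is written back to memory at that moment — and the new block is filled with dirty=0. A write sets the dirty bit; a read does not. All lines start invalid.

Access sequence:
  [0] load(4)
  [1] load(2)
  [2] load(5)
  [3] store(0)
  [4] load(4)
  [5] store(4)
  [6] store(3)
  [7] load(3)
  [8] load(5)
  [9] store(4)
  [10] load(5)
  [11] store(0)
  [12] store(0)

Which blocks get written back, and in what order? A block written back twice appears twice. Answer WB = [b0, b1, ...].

WB = [0, 3, 4]

  0 | R B4 → L0 miss [-]
  1 | R B2 → L0 miss [-]
  2 | R B5 → L1 miss [-]
  3 | W B0 → L0 miss [D]
  4 | R B4 → L0 miss wb→B0 [-]
  5 | W B4 → L0 hit [D]
  6 | W B3 → L1 miss [D]
  7 | R B3 → L1 hit [D]
  8 | R B5 → L1 miss wb→B3 [-]
  9 | W B4 → L0 hit [D]
  10 | R B5 → L1 hit [-]
  11 | W B0 → L0 miss wb→B4 [D]
  12 | W B0 → L0 hit [D]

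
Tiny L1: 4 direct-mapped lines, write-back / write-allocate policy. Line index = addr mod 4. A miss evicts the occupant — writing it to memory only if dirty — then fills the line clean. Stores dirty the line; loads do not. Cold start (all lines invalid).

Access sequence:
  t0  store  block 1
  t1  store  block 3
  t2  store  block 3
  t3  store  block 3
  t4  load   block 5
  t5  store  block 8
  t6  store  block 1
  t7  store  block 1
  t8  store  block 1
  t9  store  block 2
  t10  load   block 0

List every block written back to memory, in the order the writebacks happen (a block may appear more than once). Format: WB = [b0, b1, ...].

WB = [1, 8]

0: W B1 -> L1 miss  d=D]
1: W B3 -> L3 miss  d=D]
2: W B3 -> L3 hit  d=D]
3: W B3 -> L3 hit  d=D]
4: R B5 -> L1 miss wb->B1  d=-]
5: W B8 -> L0 miss  d=D]
6: W B1 -> L1 miss  d=D]
7: W B1 -> L1 hit  d=D]
8: W B1 -> L1 hit  d=D]
9: W B2 -> L2 miss  d=D]
10: R B0 -> L0 miss wb->B8  d=-]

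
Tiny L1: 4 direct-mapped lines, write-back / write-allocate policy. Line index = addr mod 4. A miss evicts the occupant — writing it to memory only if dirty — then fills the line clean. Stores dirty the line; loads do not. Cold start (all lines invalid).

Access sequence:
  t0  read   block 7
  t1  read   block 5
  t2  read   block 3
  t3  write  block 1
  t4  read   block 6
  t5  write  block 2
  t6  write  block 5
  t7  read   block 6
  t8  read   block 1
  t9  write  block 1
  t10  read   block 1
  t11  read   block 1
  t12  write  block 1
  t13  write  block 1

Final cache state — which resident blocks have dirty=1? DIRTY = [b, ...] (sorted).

DIRTY = [1]

  0 | R B7 → L3 miss [-]
  1 | R B5 → L1 miss [-]
  2 | R B3 → L3 miss [-]
  3 | W B1 → L1 miss [D]
  4 | R B6 → L2 miss [-]
  5 | W B2 → L2 miss [D]
  6 | W B5 → L1 miss wb→B1 [D]
  7 | R B6 → L2 miss wb→B2 [-]
  8 | R B1 → L1 miss wb→B5 [-]
  9 | W B1 → L1 hit [D]
  10 | R B1 → L1 hit [D]
  11 | R B1 → L1 hit [D]
  12 | W B1 → L1 hit [D]
  13 | W B1 → L1 hit [D]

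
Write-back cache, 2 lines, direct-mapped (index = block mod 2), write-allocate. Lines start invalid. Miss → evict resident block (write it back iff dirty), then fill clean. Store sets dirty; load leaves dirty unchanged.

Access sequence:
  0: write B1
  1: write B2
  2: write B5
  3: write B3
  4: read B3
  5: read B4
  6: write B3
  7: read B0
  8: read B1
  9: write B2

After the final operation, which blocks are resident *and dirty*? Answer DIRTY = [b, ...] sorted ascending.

DIRTY = [2]

  0 | W B1 → L1 miss [D]
  1 | W B2 → L0 miss [D]
  2 | W B5 → L1 miss wb→B1 [D]
  3 | W B3 → L1 miss wb→B5 [D]
  4 | R B3 → L1 hit [D]
  5 | R B4 → L0 miss wb→B2 [-]
  6 | W B3 → L1 hit [D]
  7 | R B0 → L0 miss [-]
  8 | R B1 → L1 miss wb→B3 [-]
  9 | W B2 → L0 miss [D]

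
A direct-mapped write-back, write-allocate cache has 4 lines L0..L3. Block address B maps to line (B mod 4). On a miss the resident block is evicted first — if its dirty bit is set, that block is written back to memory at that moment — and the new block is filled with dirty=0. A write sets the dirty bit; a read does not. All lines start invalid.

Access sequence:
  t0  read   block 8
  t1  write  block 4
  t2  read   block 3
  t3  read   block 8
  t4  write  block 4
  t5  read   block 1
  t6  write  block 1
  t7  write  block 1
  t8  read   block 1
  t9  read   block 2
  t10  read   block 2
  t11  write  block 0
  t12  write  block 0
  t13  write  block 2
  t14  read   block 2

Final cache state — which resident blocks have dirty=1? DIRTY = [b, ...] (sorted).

DIRTY = [0, 1, 2]

0: R B8 → L0 miss [-]
1: W B4 → L0 miss [D]
2: R B3 → L3 miss [-]
3: R B8 → L0 miss wb→B4 [-]
4: W B4 → L0 miss [D]
5: R B1 → L1 miss [-]
6: W B1 → L1 hit [D]
7: W B1 → L1 hit [D]
8: R B1 → L1 hit [D]
9: R B2 → L2 miss [-]
10: R B2 → L2 hit [-]
11: W B0 → L0 miss wb→B4 [D]
12: W B0 → L0 hit [D]
13: W B2 → L2 hit [D]
14: R B2 → L2 hit [D]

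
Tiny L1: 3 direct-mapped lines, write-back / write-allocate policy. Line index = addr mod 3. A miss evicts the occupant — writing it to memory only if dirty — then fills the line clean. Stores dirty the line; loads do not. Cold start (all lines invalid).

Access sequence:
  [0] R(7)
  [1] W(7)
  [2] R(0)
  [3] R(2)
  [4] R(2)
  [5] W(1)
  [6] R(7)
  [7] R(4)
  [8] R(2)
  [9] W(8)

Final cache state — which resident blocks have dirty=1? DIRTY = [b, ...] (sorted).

DIRTY = [8]

0: R B7 -> L1 miss  d=-]
1: W B7 -> L1 hit  d=D]
2: R B0 -> L0 miss  d=-]
3: R B2 -> L2 miss  d=-]
4: R B2 -> L2 hit  d=-]
5: W B1 -> L1 miss wb->B7  d=D]
6: R B7 -> L1 miss wb->B1  d=-]
7: R B4 -> L1 miss  d=-]
8: R B2 -> L2 hit  d=-]
9: W B8 -> L2 miss  d=D]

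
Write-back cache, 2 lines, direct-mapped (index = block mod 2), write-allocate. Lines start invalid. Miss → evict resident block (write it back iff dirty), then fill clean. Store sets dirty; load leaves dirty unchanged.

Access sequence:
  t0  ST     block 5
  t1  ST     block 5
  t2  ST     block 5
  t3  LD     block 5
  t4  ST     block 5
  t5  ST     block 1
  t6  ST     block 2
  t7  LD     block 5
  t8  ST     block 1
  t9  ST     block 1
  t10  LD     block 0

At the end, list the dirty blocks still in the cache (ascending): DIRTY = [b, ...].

  0 | W B5 → L1 miss [D]
  1 | W B5 → L1 hit [D]
  2 | W B5 → L1 hit [D]
  3 | R B5 → L1 hit [D]
  4 | W B5 → L1 hit [D]
  5 | W B1 → L1 miss wb→B5 [D]
  6 | W B2 → L0 miss [D]
  7 | R B5 → L1 miss wb→B1 [-]
  8 | W B1 → L1 miss [D]
  9 | W B1 → L1 hit [D]
  10 | R B0 → L0 miss wb→B2 [-]

DIRTY = [1]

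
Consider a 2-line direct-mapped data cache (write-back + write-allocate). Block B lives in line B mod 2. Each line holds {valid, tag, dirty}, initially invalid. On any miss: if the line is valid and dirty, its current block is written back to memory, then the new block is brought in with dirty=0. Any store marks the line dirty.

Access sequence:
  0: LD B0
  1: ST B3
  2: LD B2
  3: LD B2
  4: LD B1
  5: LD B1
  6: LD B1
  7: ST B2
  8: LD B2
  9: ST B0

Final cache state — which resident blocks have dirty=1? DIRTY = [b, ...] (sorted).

0: R B0 → L0 miss [-]
1: W B3 → L1 miss [D]
2: R B2 → L0 miss [-]
3: R B2 → L0 hit [-]
4: R B1 → L1 miss wb→B3 [-]
5: R B1 → L1 hit [-]
6: R B1 → L1 hit [-]
7: W B2 → L0 hit [D]
8: R B2 → L0 hit [D]
9: W B0 → L0 miss wb→B2 [D]

DIRTY = [0]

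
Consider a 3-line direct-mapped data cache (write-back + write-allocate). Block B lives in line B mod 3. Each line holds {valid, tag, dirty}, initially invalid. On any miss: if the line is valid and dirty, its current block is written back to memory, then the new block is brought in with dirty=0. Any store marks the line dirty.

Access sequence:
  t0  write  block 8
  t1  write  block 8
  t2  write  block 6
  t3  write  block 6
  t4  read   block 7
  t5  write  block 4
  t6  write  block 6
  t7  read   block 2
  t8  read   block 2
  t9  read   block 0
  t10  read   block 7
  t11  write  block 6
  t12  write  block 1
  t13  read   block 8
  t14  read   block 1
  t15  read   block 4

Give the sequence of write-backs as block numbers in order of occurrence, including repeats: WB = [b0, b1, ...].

0: W B8 → L2 miss [D]
1: W B8 → L2 hit [D]
2: W B6 → L0 miss [D]
3: W B6 → L0 hit [D]
4: R B7 → L1 miss [-]
5: W B4 → L1 miss [D]
6: W B6 → L0 hit [D]
7: R B2 → L2 miss wb→B8 [-]
8: R B2 → L2 hit [-]
9: R B0 → L0 miss wb→B6 [-]
10: R B7 → L1 miss wb→B4 [-]
11: W B6 → L0 miss [D]
12: W B1 → L1 miss [D]
13: R B8 → L2 miss [-]
14: R B1 → L1 hit [D]
15: R B4 → L1 miss wb→B1 [-]

WB = [8, 6, 4, 1]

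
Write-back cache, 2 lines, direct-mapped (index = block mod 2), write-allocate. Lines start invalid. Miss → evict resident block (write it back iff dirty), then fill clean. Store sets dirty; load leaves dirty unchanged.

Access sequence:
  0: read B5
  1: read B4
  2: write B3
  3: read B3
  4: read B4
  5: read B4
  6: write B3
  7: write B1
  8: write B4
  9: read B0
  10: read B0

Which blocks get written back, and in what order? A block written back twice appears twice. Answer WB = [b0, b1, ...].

0: R B5 -> L1 miss  d=-]
1: R B4 -> L0 miss  d=-]
2: W B3 -> L1 miss  d=D]
3: R B3 -> L1 hit  d=D]
4: R B4 -> L0 hit  d=-]
5: R B4 -> L0 hit  d=-]
6: W B3 -> L1 hit  d=D]
7: W B1 -> L1 miss wb->B3  d=D]
8: W B4 -> L0 hit  d=D]
9: R B0 -> L0 miss wb->B4  d=-]
10: R B0 -> L0 hit  d=-]

WB = [3, 4]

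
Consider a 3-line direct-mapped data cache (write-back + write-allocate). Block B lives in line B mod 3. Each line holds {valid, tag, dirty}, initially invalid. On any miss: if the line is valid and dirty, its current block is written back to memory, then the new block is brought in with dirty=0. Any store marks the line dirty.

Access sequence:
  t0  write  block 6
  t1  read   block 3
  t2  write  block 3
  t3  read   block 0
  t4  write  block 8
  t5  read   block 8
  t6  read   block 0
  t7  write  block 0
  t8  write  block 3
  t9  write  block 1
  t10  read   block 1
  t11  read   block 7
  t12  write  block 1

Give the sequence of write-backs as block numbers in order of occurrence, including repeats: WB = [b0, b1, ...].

WB = [6, 3, 0, 1]

0: W B6 → L0 miss [D]
1: R B3 → L0 miss wb→B6 [-]
2: W B3 → L0 hit [D]
3: R B0 → L0 miss wb→B3 [-]
4: W B8 → L2 miss [D]
5: R B8 → L2 hit [D]
6: R B0 → L0 hit [-]
7: W B0 → L0 hit [D]
8: W B3 → L0 miss wb→B0 [D]
9: W B1 → L1 miss [D]
10: R B1 → L1 hit [D]
11: R B7 → L1 miss wb→B1 [-]
12: W B1 → L1 miss [D]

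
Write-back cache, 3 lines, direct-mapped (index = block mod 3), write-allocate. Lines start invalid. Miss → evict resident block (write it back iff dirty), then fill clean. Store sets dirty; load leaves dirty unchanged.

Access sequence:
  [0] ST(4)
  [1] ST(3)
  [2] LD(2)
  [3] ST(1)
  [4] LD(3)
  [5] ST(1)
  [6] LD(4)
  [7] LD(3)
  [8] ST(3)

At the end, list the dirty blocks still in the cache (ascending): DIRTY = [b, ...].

DIRTY = [3]

  0 | W B4 → L1 miss [D]
  1 | W B3 → L0 miss [D]
  2 | R B2 → L2 miss [-]
  3 | W B1 → L1 miss wb→B4 [D]
  4 | R B3 → L0 hit [D]
  5 | W B1 → L1 hit [D]
  6 | R B4 → L1 miss wb→B1 [-]
  7 | R B3 → L0 hit [D]
  8 | W B3 → L0 hit [D]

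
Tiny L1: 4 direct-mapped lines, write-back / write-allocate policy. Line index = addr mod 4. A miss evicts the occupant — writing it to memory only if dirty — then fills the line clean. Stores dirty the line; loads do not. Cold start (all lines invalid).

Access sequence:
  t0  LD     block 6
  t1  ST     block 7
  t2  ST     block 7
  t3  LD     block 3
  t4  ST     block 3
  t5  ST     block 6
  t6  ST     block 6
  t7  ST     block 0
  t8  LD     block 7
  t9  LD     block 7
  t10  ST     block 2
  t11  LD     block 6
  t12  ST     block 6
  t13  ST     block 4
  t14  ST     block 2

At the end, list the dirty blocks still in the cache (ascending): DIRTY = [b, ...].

  0 | R B6 → L2 miss [-]
  1 | W B7 → L3 miss [D]
  2 | W B7 → L3 hit [D]
  3 | R B3 → L3 miss wb→B7 [-]
  4 | W B3 → L3 hit [D]
  5 | W B6 → L2 hit [D]
  6 | W B6 → L2 hit [D]
  7 | W B0 → L0 miss [D]
  8 | R B7 → L3 miss wb→B3 [-]
  9 | R B7 → L3 hit [-]
  10 | W B2 → L2 miss wb→B6 [D]
  11 | R B6 → L2 miss wb→B2 [-]
  12 | W B6 → L2 hit [D]
  13 | W B4 → L0 miss wb→B0 [D]
  14 | W B2 → L2 miss wb→B6 [D]

DIRTY = [2, 4]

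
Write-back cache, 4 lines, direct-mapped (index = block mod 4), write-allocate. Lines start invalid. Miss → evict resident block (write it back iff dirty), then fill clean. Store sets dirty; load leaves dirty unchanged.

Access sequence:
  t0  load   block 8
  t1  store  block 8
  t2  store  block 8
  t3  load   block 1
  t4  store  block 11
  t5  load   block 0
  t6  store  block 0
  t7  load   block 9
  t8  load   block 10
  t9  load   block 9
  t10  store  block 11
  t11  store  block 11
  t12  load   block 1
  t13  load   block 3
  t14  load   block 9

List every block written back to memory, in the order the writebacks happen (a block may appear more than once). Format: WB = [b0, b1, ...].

0: R B8 → L0 miss [-]
1: W B8 → L0 hit [D]
2: W B8 → L0 hit [D]
3: R B1 → L1 miss [-]
4: W B11 → L3 miss [D]
5: R B0 → L0 miss wb→B8 [-]
6: W B0 → L0 hit [D]
7: R B9 → L1 miss [-]
8: R B10 → L2 miss [-]
9: R B9 → L1 hit [-]
10: W B11 → L3 hit [D]
11: W B11 → L3 hit [D]
12: R B1 → L1 miss [-]
13: R B3 → L3 miss wb→B11 [-]
14: R B9 → L1 miss [-]

WB = [8, 11]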